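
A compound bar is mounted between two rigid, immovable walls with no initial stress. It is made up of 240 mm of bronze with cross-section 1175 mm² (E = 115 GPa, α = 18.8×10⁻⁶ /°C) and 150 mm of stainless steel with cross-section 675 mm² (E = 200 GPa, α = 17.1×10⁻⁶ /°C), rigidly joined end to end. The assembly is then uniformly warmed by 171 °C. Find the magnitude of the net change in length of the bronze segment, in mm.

|ΔL| ≈ 0.0271 mm

Free thermal expansion of the whole bar: Σ αᵢΔT Lᵢ = 18.8×10⁻⁶×171×240 + 17.1×10⁻⁶×171×150 = 1.21 mm.
Since the ends are fixed, an axial force P builds up, equal in every segment, with P · Σ Lᵢ/(AᵢEᵢ) = δ_free.
Σ Lᵢ/(AᵢEᵢ) = 240/(1175×115×10³) + 150/(675×200×10³) = 2.887×10⁻⁶ mm/N.
Hence P = δ_free / Σ(L/AE) = 1.21/2.887×10⁻⁶ = 419.1 kN (compressive).
For the bronze segment, free thermal change = 18.8×10⁻⁶×171×240 = 0.7716 mm and elastic change from P = 419100×240/(1175×115×10³) = 0.7445 mm; these oppose, so the net change is 0.0271 mm (segment lengthens).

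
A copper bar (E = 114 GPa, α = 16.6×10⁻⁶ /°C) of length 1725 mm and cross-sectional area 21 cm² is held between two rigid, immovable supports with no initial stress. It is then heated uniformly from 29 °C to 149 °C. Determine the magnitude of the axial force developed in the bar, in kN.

The ends cannot move, so σ = EαΔT = 114×10³ × 16.6×10⁻⁶ × 120 = 227.1 MPa.
Then P = σA = 227.1 × 2100 mm² = 476.9 kN, compressive.

P ≈ 477 kN (compressive)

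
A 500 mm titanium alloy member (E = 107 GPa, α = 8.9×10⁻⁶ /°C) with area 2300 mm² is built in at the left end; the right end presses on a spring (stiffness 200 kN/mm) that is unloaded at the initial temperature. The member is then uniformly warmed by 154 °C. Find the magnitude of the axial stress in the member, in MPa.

Free thermal expansion: δ_free = αΔT L = 8.9×10⁻⁶ × 154 × 500 = 0.6853 mm.
With a force P in the spring, the elastic change of the member is PL/(AE) and that of the spring is P/k; compatibility requires their sum to equal δ_free.
So P = δ_free / [L/(AE) + 1/k] = 0.6853 / [ 500/(2300×107×10³) + 1/(200×10³) ].
P = 0.6853 / 7.032×10⁻⁶ = 97460 N.
σ = P/A = 97460/2300 = 42.37 MPa.

σ ≈ 42.4 MPa (compressive)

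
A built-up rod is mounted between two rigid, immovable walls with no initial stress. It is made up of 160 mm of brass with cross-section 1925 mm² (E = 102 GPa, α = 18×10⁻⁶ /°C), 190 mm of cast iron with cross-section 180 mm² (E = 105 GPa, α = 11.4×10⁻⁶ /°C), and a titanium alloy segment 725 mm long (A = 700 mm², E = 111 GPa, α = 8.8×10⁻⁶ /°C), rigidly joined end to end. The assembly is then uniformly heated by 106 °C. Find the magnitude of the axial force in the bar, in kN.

With the walls removed the bar would change length by δ_free = Σ αᵢΔT Lᵢ = 18×10⁻⁶×106×160 + 11.4×10⁻⁶×106×190 + 8.8×10⁻⁶×106×725 = 1.211 mm.
Since the ends are fixed, an axial force P builds up, equal in every segment, with P · Σ Lᵢ/(AᵢEᵢ) = δ_free.
The series flexibility is Σ Lᵢ/(AᵢEᵢ) = 160/(1925×102×10³) + 190/(180×105×10³) + 725/(700×111×10³) = 2.02×10⁻⁵ mm/N.
So P = 1.211 / 2.02×10⁻⁵ = 59.96 kN, compressive.

P ≈ 60 kN (compressive)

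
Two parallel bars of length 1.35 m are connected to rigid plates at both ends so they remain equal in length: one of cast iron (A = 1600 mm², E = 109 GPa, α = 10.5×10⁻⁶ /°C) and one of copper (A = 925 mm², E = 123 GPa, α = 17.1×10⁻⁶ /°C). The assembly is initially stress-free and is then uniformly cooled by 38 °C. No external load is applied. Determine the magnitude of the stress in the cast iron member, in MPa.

σ ≈ 10.8 MPa (compressive)

Both members must finish at the same length. With the larger α, the copper tends to over-contract; the plates restrain it, putting the copper in tension and the cast iron in compression. With no external load the two internal forces are equal and opposite, magnitude P.
Compatibility of the two members (thermal + elastic change equal): (α₁ − α₂)ΔT = P·[1/(A₁E₁) + 1/(A₂E₂)].
|α₁ − α₂|·ΔT = 6.6×10⁻⁶ × 38 = 0.0002508.
1/(A₁E₁) + 1/(A₂E₂) = 1/(1600×109×10³) + 1/(925×123×10³) = 1.452×10⁻⁸ N⁻¹.
P = 0.0002508 / 1.452×10⁻⁸ = 17270 N = 17.27 kN.
σ_{cast iron} = P/A₁ = 17270/1600 = 10.79 MPa, compressive.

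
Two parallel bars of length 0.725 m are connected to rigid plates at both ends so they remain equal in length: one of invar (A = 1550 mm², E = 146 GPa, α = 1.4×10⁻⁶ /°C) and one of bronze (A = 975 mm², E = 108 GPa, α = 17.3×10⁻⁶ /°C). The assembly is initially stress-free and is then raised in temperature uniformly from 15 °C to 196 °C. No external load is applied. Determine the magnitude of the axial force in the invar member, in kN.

P ≈ 207 kN (tensile in the invar)

Equilibrium of a rigid end plate with no external load gives equal and opposite internal forces ±P in the two members. Since α_{bronze} > α_{invar}, heating drives the bronze into compression and the invar into tension.
Setting the final lengths equal and cancelling L: (α₁ − α₂)ΔT = P/(A₁E₁) + P/(A₂E₂).
|α₁ − α₂|·ΔT = 15.9×10⁻⁶ × 181 = 0.002878.
1/(A₁E₁) + 1/(A₂E₂) = 1/(1550×146×10³) + 1/(975×108×10³) = 1.392×10⁻⁸ N⁻¹.
P = 0.002878 / 1.392×10⁻⁸ = 206800 N = 206.8 kN.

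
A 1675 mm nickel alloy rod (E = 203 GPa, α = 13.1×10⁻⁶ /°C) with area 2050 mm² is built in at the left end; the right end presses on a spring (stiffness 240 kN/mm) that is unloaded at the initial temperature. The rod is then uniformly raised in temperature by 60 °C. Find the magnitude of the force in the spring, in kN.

P ≈ 161 kN

Free thermal expansion: δ_free = αΔT L = 13.1×10⁻⁶ × 60 × 1675 = 1.317 mm.
Let P be the compressive force at the spring. The rod shortens elastically by PL/(AE) and the spring compresses by P/k; together these equal δ_free.
So P = δ_free / [L/(AE) + 1/k] = 1.317 / [ 1675/(2050×203×10³) + 1/(240×10³) ].
P = 1.317 / 8.192×10⁻⁶ = 160700 N.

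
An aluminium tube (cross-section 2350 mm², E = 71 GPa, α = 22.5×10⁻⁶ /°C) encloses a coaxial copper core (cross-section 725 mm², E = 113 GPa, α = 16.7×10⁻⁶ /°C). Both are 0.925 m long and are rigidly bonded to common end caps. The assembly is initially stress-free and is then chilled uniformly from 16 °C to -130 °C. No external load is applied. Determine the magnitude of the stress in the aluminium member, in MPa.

The aluminium has the larger α, so on cooling it would change length more than the copper if both were free. The rigid plates force a common final length, so the aluminium is put into tension and the copper into compression, with equal and opposite forces P (no external load).
Setting the final lengths equal and cancelling L: (α₁ − α₂)ΔT = P/(A₁E₁) + P/(A₂E₂).
|α₁ − α₂|·ΔT = 5.8×10⁻⁶ × 146 = 0.0008468.
1/(A₁E₁) + 1/(A₂E₂) = 1/(2350×71×10³) + 1/(725×113×10³) = 1.82×10⁻⁸ N⁻¹.
So P = 0.0008468 / 1.82×10⁻⁸ = 46.53 kN.
σ_{aluminium} = P/A₁ = 46530/2350 = 19.8 MPa, tensile.

σ ≈ 19.8 MPa (tensile)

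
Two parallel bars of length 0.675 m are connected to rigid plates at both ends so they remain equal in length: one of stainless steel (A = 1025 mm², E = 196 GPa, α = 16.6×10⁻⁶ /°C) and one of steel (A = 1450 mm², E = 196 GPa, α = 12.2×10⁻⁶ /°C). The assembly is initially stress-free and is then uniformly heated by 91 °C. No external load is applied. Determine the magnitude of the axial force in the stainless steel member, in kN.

The stainless steel has the larger α, so on heating it would change length more than the steel if both were free. The rigid plates force a common final length, so the stainless steel is put into compression and the steel into tension, with equal and opposite forces P (no external load).
Equating the net (thermal + elastic) strains gives |α₁ − α₂|·ΔT = P·[1/(A₁E₁) + 1/(A₂E₂)].
|α₁ − α₂|·ΔT = 4.4×10⁻⁶ × 91 = 0.0004004.
1/(A₁E₁) + 1/(A₂E₂) = 1/(1025×196×10³) + 1/(1450×196×10³) = 8.496×10⁻⁹ N⁻¹.
So P = 0.0004004 / 8.496×10⁻⁹ = 47.13 kN.

P ≈ 47.1 kN (compressive in the stainless steel)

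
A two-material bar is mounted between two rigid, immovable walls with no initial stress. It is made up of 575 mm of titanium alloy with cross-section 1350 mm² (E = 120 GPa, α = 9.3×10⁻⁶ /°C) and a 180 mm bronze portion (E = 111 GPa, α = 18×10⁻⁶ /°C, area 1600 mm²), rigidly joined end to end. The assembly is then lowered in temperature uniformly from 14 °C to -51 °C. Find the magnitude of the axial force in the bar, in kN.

P ≈ 122 kN (tensile)

Free thermal contraction of the whole bar: Σ αᵢΔT Lᵢ = 9.3×10⁻⁶×65×575 + 18×10⁻⁶×65×180 = 0.5582 mm.
The walls prevent any net length change, so an axial force P (same in every segment) develops. Compatibility: P · Σ Lᵢ/(AᵢEᵢ) = δ_free.
Σ Lᵢ/(AᵢEᵢ) = 575/(1350×120×10³) + 180/(1600×111×10³) = 4.563×10⁻⁶ mm/N.
P = 0.5582 / 4.563×10⁻⁶ = 122300 N = 122.3 kN, tensile.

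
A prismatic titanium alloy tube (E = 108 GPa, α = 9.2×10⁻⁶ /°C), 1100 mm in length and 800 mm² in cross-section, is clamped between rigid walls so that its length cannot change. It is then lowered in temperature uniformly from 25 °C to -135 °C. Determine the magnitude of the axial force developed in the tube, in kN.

The ends cannot move, so σ = EαΔT = 108×10³ × 9.2×10⁻⁶ × 160 = 159 MPa.
P = AEαΔT = 800 × 108×10³ × 9.2×10⁻⁶ × 160 = 127.2 kN (tensile).

P ≈ 127 kN (tensile)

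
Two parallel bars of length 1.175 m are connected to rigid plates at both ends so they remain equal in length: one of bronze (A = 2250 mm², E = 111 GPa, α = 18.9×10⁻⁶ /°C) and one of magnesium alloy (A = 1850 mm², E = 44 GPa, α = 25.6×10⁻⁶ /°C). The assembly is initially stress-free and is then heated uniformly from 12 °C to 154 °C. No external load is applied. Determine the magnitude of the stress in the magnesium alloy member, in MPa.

σ ≈ 31.6 MPa (compressive)

Both members must finish at the same length. With the larger α, the magnesium alloy tends to over-expand; the plates restrain it, putting the magnesium alloy in compression and the bronze in tension. With no external load the two internal forces are equal and opposite, magnitude P.
Compatibility of the two members (thermal + elastic change equal): (α₁ − α₂)ΔT = P·[1/(A₁E₁) + 1/(A₂E₂)].
|α₁ − α₂|·ΔT = 6.7×10⁻⁶ × 142 = 0.0009514.
1/(A₁E₁) + 1/(A₂E₂) = 1/(2250×111×10³) + 1/(1850×44×10³) = 1.629×10⁻⁸ N⁻¹.
So P = 0.0009514 / 1.629×10⁻⁸ = 58.41 kN.
σ_{magnesium alloy} = P/A₂ = 58410/1850 = 31.57 MPa, compressive.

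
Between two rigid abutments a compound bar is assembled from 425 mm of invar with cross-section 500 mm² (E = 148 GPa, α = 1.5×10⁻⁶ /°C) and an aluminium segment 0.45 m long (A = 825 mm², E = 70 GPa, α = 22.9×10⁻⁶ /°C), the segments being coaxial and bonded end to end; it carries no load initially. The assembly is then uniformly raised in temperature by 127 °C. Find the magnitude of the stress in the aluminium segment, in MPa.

σ ≈ 124 MPa (compressive)

Free thermal expansion of the whole bar: Σ αᵢΔT Lᵢ = 1.5×10⁻⁶×127×425 + 22.9×10⁻⁶×127×450 = 1.39 mm.
The walls prevent any net length change, so an axial force P (same in every segment) develops. Compatibility: P · Σ Lᵢ/(AᵢEᵢ) = δ_free.
The series flexibility is Σ Lᵢ/(AᵢEᵢ) = 425/(500×148×10³) + 450/(825×70×10³) = 1.354×10⁻⁵ mm/N.
So P = 1.39 / 1.354×10⁻⁵ = 102.7 kN, compressive.
σ_{aluminium} = P / A = 102700 / 825 = 124.4 MPa.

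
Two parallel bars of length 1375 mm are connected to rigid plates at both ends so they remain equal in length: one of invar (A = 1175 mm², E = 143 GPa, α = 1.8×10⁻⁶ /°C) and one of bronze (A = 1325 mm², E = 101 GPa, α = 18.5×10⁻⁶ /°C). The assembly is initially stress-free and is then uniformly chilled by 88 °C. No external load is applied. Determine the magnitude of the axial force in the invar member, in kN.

Equilibrium of a rigid end plate with no external load gives equal and opposite internal forces ±P in the two members. Since α_{bronze} > α_{invar}, cooling drives the bronze into tension and the invar into compression.
Setting the final lengths equal and cancelling L: (α₁ − α₂)ΔT = P/(A₁E₁) + P/(A₂E₂).
|α₁ − α₂|·ΔT = 16.7×10⁻⁶ × 88 = 0.00147.
1/(A₁E₁) + 1/(A₂E₂) = 1/(1175×143×10³) + 1/(1325×101×10³) = 1.342×10⁻⁸ N⁻¹.
So P = 0.00147 / 1.342×10⁻⁸ = 109.5 kN.

P ≈ 109 kN (compressive in the invar)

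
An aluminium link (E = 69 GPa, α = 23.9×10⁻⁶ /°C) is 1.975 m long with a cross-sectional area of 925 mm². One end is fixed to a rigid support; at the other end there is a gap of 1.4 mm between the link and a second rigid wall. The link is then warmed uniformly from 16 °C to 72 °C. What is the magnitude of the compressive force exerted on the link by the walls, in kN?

P ≈ 40.2 kN

Unrestrained expansion: δ_free = αΔT L = 23.9×10⁻⁶ × 56 × 1975 = 2.643 mm.
This exceeds the 1.4 mm gap, so the wall pushes back. The portion of expansion that must be recovered elastically is δ_free − gap = 2.643 − 1.4 = 1.243 mm.
So σ = E(δ_free − g)/L = 69×10³ × 1.243/1975 = 43.44 MPa.
Force on the wall = σA = 43.44 × 925 mm² = 40.18 kN.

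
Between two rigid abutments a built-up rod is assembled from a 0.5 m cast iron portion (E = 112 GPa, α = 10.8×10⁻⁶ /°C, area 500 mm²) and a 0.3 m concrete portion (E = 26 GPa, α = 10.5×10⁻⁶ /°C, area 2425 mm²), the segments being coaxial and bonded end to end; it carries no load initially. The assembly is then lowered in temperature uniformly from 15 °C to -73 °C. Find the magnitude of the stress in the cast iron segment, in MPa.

σ ≈ 110 MPa (tensile)

If the supports were absent, the total length change would be Σ αᵢΔT Lᵢ = 10.8×10⁻⁶×88×500 + 10.5×10⁻⁶×88×300 = 0.7524 mm.
The walls prevent any net length change, so an axial force P (same in every segment) develops. Compatibility: P · Σ Lᵢ/(AᵢEᵢ) = δ_free.
The series flexibility is Σ Lᵢ/(AᵢEᵢ) = 500/(500×112×10³) + 300/(2425×26×10³) = 1.369×10⁻⁵ mm/N.
P = 0.7524 / 1.369×10⁻⁵ = 54970 N = 54.97 kN, tensile.
σ_{cast iron} = P / A = 54970 / 500 = 109.9 MPa.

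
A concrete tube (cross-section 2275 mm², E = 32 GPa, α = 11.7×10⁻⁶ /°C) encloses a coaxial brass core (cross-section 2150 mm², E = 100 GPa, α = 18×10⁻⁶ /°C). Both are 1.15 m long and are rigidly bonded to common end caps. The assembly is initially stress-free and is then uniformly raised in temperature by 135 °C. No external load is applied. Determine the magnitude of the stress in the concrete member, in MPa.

σ ≈ 20.3 MPa (tensile)

Both members must finish at the same length. With the larger α, the brass tends to over-expand; the plates restrain it, putting the brass in compression and the concrete in tension. With no external load the two internal forces are equal and opposite, magnitude P.
Setting the final lengths equal and cancelling L: (α₁ − α₂)ΔT = P/(A₁E₁) + P/(A₂E₂).
|α₁ − α₂|·ΔT = 6.3×10⁻⁶ × 135 = 0.0008505.
1/(A₁E₁) + 1/(A₂E₂) = 1/(2275×32×10³) + 1/(2150×100×10³) = 1.839×10⁻⁸ N⁻¹.
So P = 0.0008505 / 1.839×10⁻⁸ = 46.25 kN.
σ_{concrete} = P/A₁ = 46250/2275 = 20.33 MPa, tensile.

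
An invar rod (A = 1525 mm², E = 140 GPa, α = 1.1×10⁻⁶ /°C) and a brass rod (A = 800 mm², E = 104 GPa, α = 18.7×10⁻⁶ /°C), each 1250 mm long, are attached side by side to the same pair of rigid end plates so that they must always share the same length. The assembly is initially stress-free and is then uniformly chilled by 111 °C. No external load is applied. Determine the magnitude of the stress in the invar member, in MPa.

σ ≈ 76.7 MPa (compressive)

Equilibrium of a rigid end plate with no external load gives equal and opposite internal forces ±P in the two members. Since α_{brass} > α_{invar}, cooling drives the brass into tension and the invar into compression.
Equating the net (thermal + elastic) strains gives |α₁ − α₂|·ΔT = P·[1/(A₁E₁) + 1/(A₂E₂)].
|α₁ − α₂|·ΔT = 17.6×10⁻⁶ × 111 = 0.001954.
1/(A₁E₁) + 1/(A₂E₂) = 1/(1525×140×10³) + 1/(800×104×10³) = 1.67×10⁻⁸ N⁻¹.
So P = 0.001954 / 1.67×10⁻⁸ = 117 kN.
σ_{invar} = P/A₁ = 117000/1525 = 76.7 MPa, compressive.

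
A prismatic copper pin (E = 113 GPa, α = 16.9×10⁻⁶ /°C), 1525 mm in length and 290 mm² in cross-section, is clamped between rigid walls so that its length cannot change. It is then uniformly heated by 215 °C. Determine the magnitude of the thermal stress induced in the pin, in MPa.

Because both ends are immovable the net strain is zero, and the suppressed thermal strain is αΔT = 16.9×10⁻⁶ × 215 = 3633.5×10⁻⁶.
The stress required to suppress this strain is σ = Eε = 113×10³ × 3633.5×10⁻⁶ = 410.6 MPa, compressive since the pin is trying to expand.

σ ≈ 411 MPa (compressive)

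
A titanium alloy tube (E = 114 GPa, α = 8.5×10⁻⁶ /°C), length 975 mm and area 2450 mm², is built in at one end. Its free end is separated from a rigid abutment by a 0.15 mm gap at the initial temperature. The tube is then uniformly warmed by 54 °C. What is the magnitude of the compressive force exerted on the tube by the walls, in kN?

If the wall were absent the tube would grow by αΔT L = 8.5×10⁻⁶ × 54 × 975 = 0.4475 mm.
This exceeds the 0.15 mm gap, so the wall pushes back. The portion of expansion that must be recovered elastically is δ_free − gap = 0.4475 − 0.15 = 0.2975 mm.
That suppressed elongation corresponds to σ = E·Δ/L = 114×10³ × 0.2975/975 = 34.79 MPa.
P = σA = 34.79 × 2450 = 85.23 kN.

P ≈ 85.2 kN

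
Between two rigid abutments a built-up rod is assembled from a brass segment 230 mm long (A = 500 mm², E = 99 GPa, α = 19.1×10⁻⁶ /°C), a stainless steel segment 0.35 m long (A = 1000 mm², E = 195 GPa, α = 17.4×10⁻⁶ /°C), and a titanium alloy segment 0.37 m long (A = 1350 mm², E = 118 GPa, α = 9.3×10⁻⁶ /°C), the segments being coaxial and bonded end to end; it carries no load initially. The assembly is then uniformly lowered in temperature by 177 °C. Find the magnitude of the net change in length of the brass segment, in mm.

|ΔL| ≈ 0.529 mm

Free thermal contraction of the whole bar: Σ αᵢΔT Lᵢ = 19.1×10⁻⁶×177×230 + 17.4×10⁻⁶×177×350 + 9.3×10⁻⁶×177×370 = 2.465 mm.
The rigid supports impose zero overall length change; the single axial force P common to all segments must satisfy P Σ Lᵢ/(AᵢEᵢ) = δ_free.
The series flexibility is Σ Lᵢ/(AᵢEᵢ) = 230/(500×99×10³) + 350/(1000×195×10³) + 370/(1350×118×10³) = 8.764×10⁻⁶ mm/N.
So P = 2.465 / 8.764×10⁻⁶ = 281.2 kN, tensile.
For the brass segment, free thermal change = 19.1×10⁻⁶×177×230 = 0.7776 mm and elastic change from P = 281200×230/(500×99×10³) = 1.307 mm; these oppose, so the net change is 0.529 mm (segment lengthens).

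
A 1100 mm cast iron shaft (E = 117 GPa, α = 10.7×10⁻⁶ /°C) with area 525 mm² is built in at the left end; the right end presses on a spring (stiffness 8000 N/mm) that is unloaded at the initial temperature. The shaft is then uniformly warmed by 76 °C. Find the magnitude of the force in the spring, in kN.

P ≈ 6.26 kN

Free thermal expansion: δ_free = αΔT L = 10.7×10⁻⁶ × 76 × 1100 = 0.8945 mm.
With a force P in the spring, the elastic change of the shaft is PL/(AE) and that of the spring is P/k; compatibility requires their sum to equal δ_free.
P [ L/(AE) + 1/k ] = δ_free → P [ 1100/(525×117×10³) + 1/(8000) ] = 0.8945.
P = 0.8945 / 0.0001429 = 6259 N.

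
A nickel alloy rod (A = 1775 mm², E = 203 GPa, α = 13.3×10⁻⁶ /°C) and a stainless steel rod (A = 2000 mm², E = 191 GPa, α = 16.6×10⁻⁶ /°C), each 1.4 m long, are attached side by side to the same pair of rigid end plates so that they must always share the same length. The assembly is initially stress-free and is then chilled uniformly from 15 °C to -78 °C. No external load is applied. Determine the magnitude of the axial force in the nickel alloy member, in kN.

Equilibrium of a rigid end plate with no external load gives equal and opposite internal forces ±P in the two members. Since α_{stainless steel} > α_{nickel alloy}, cooling drives the stainless steel into tension and the nickel alloy into compression.
Setting the final lengths equal and cancelling L: (α₁ − α₂)ΔT = P/(A₁E₁) + P/(A₂E₂).
|α₁ − α₂|·ΔT = 3.3×10⁻⁶ × 93 = 0.0003069.
1/(A₁E₁) + 1/(A₂E₂) = 1/(1775×203×10³) + 1/(2000×191×10³) = 5.393×10⁻⁹ N⁻¹.
P = 0.0003069 / 5.393×10⁻⁹ = 56910 N = 56.91 kN.

P ≈ 56.9 kN (compressive in the nickel alloy)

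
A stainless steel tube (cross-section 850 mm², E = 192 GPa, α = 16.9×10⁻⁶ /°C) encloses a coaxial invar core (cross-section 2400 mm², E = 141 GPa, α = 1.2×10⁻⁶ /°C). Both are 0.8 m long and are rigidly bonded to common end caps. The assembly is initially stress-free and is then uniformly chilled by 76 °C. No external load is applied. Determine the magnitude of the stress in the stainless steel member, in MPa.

σ ≈ 155 MPa (tensile)

Both members must finish at the same length. With the larger α, the stainless steel tends to over-contract; the plates restrain it, putting the stainless steel in tension and the invar in compression. With no external load the two internal forces are equal and opposite, magnitude P.
Equating the net (thermal + elastic) strains gives |α₁ − α₂|·ΔT = P·[1/(A₁E₁) + 1/(A₂E₂)].
|α₁ − α₂|·ΔT = 15.7×10⁻⁶ × 76 = 0.001193.
1/(A₁E₁) + 1/(A₂E₂) = 1/(850×192×10³) + 1/(2400×141×10³) = 9.083×10⁻⁹ N⁻¹.
P = 0.001193 / 9.083×10⁻⁹ = 131400 N = 131.4 kN.
σ_{stainless steel} = P/A₁ = 131400/850 = 154.6 MPa, tensile.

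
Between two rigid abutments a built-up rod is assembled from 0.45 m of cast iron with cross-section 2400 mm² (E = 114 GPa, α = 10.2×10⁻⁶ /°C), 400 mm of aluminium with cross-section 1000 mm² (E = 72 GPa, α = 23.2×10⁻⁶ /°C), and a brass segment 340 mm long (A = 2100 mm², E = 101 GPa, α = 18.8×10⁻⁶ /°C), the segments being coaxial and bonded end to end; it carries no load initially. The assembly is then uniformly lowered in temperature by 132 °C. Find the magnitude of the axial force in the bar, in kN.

P ≈ 304 kN (tensile)

With the walls removed the bar would change length by δ_free = Σ αᵢΔT Lᵢ = 10.2×10⁻⁶×132×450 + 23.2×10⁻⁶×132×400 + 18.8×10⁻⁶×132×340 = 2.675 mm.
The walls prevent any net length change, so an axial force P (same in every segment) develops. Compatibility: P · Σ Lᵢ/(AᵢEᵢ) = δ_free.
Σ Lᵢ/(AᵢEᵢ) = 450/(2400×114×10³) + 400/(1000×72×10³) + 340/(2100×101×10³) = 8.803×10⁻⁶ mm/N.
P = 2.675 / 8.803×10⁻⁶ = 303800 N = 303.8 kN, tensile.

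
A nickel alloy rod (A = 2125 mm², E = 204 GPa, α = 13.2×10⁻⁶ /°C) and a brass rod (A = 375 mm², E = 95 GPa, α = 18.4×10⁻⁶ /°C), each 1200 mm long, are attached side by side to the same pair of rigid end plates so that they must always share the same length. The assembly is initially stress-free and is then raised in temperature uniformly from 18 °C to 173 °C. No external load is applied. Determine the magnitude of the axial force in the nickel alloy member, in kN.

The brass has the larger α, so on heating it would change length more than the nickel alloy if both were free. The rigid plates force a common final length, so the brass is put into compression and the nickel alloy into tension, with equal and opposite forces P (no external load).
Compatibility of the two members (thermal + elastic change equal): (α₁ − α₂)ΔT = P·[1/(A₁E₁) + 1/(A₂E₂)].
|α₁ − α₂|·ΔT = 5.2×10⁻⁶ × 155 = 0.000806.
1/(A₁E₁) + 1/(A₂E₂) = 1/(2125×204×10³) + 1/(375×95×10³) = 3.038×10⁻⁸ N⁻¹.
So P = 0.000806 / 3.038×10⁻⁸ = 26.53 kN.

P ≈ 26.5 kN (tensile in the nickel alloy)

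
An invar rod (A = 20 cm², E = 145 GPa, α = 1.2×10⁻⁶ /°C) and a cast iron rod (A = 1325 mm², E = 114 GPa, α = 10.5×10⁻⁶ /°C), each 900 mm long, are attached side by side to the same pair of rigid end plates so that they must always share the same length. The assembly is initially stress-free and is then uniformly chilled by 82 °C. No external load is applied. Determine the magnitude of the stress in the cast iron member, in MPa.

σ ≈ 57.2 MPa (tensile)

Equilibrium of a rigid end plate with no external load gives equal and opposite internal forces ±P in the two members. Since α_{cast iron} > α_{invar}, cooling drives the cast iron into tension and the invar into compression.
Setting the final lengths equal and cancelling L: (α₁ − α₂)ΔT = P/(A₁E₁) + P/(A₂E₂).
|α₁ − α₂|·ΔT = 9.3×10⁻⁶ × 82 = 0.0007626.
1/(A₁E₁) + 1/(A₂E₂) = 1/(2000×145×10³) + 1/(1325×114×10³) = 1.007×10⁻⁸ N⁻¹.
P = 0.0007626 / 1.007×10⁻⁸ = 75740 N = 75.74 kN.
σ_{cast iron} = P/A₂ = 75740/1325 = 57.16 MPa, tensile.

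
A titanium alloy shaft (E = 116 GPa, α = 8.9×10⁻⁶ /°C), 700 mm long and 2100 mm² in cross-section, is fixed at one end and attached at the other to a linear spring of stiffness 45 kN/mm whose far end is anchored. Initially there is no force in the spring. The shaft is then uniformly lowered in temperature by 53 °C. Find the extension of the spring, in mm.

δ ≈ 0.292 mm

The unrestrained thermal change is αΔT L = 8.9×10⁻⁶ × 53 × 700 = 0.3302 mm.
With a force P in the spring, the elastic change of the shaft is PL/(AE) and that of the spring is P/k; compatibility requires their sum to equal δ_free.
P [ L/(AE) + 1/k ] = δ_free → P [ 700/(2100×116×10³) + 1/(45×10³) ] = 0.3302.
P = 0.3302 / 2.51×10⁻⁵ = 13160 N.
Spring extension = P/k = 13160/(45×10³) = 0.2924 mm.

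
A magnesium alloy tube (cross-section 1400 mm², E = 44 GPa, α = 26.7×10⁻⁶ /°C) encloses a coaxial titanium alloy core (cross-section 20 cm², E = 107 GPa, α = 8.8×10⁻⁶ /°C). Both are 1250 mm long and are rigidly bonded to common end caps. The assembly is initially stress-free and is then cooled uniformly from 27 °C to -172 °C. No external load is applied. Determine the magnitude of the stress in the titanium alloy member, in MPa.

Both members must finish at the same length. With the larger α, the magnesium alloy tends to over-contract; the plates restrain it, putting the magnesium alloy in tension and the titanium alloy in compression. With no external load the two internal forces are equal and opposite, magnitude P.
Setting the final lengths equal and cancelling L: (α₁ − α₂)ΔT = P/(A₁E₁) + P/(A₂E₂).
|α₁ − α₂|·ΔT = 17.9×10⁻⁶ × 199 = 0.003562.
1/(A₁E₁) + 1/(A₂E₂) = 1/(1400×44×10³) + 1/(2000×107×10³) = 2.091×10⁻⁸ N⁻¹.
So P = 0.003562 / 2.091×10⁻⁸ = 170.4 kN.
σ_{titanium alloy} = P/A₂ = 170400/2000 = 85.19 MPa, compressive.

σ ≈ 85.2 MPa (compressive)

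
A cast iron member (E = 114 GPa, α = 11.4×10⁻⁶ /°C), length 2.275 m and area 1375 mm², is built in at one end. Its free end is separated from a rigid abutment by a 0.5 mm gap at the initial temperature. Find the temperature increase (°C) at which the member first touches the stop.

Contact occurs when the free expansion equals the gap: αΔT L = 0.5 mm.
So ΔT = g/(αL) = 0.5/(11.4×10⁻⁶ × 2275) = 19.28 °C.

ΔT ≈ 19.3 °C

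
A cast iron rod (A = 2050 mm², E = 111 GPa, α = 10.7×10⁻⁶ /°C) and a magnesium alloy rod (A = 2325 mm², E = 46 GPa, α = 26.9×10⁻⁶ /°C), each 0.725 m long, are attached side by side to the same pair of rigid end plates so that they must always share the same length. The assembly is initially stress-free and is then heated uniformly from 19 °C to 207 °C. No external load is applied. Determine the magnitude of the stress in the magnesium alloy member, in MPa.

σ ≈ 95.3 MPa (compressive)

The magnesium alloy has the larger α, so on heating it would change length more than the cast iron if both were free. The rigid plates force a common final length, so the magnesium alloy is put into compression and the cast iron into tension, with equal and opposite forces P (no external load).
Equating the net (thermal + elastic) strains gives |α₁ − α₂|·ΔT = P·[1/(A₁E₁) + 1/(A₂E₂)].
|α₁ − α₂|·ΔT = 16.2×10⁻⁶ × 188 = 0.003046.
1/(A₁E₁) + 1/(A₂E₂) = 1/(2050×111×10³) + 1/(2325×46×10³) = 1.374×10⁻⁸ N⁻¹.
So P = 0.003046 / 1.374×10⁻⁸ = 221.6 kN.
σ_{magnesium alloy} = P/A₂ = 221600/2325 = 95.3 MPa, compressive.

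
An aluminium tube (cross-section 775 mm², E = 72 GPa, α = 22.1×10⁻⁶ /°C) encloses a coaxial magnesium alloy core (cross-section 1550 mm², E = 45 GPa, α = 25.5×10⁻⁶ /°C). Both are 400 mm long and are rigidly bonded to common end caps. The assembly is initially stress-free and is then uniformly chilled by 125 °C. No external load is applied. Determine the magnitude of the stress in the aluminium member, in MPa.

Both members must finish at the same length. With the larger α, the magnesium alloy tends to over-contract; the plates restrain it, putting the magnesium alloy in tension and the aluminium in compression. With no external load the two internal forces are equal and opposite, magnitude P.
Setting the final lengths equal and cancelling L: (α₁ − α₂)ΔT = P/(A₁E₁) + P/(A₂E₂).
|α₁ − α₂|·ΔT = 3.4×10⁻⁶ × 125 = 0.000425.
1/(A₁E₁) + 1/(A₂E₂) = 1/(775×72×10³) + 1/(1550×45×10³) = 3.226×10⁻⁸ N⁻¹.
P = 0.000425 / 3.226×10⁻⁸ = 13170 N = 13.17 kN.
σ_{aluminium} = P/A₁ = 13170/775 = 17 MPa, compressive.

σ ≈ 17 MPa (compressive)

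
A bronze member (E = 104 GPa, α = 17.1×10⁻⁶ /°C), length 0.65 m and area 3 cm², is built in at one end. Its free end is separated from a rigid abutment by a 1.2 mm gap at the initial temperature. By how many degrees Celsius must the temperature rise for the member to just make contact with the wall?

ΔT ≈ 108 °C

The gap closes when αΔT L = 1.2 mm, since the member is still unstressed at that instant.
So ΔT = g/(αL) = 1.2/(17.1×10⁻⁶ × 650) = 108 °C.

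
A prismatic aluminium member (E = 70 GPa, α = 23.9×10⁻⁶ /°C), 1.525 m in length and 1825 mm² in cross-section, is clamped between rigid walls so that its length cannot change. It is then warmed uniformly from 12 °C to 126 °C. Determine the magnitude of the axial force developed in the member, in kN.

P ≈ 348 kN (compressive)

With zero net strain, σ = E·αΔT = 70 GPa × 23.9×10⁻⁶ × 114 = 190.7 MPa.
Axial force P = σA = 190.7 × 1825 = 348100 N = 348.1 kN, compressive.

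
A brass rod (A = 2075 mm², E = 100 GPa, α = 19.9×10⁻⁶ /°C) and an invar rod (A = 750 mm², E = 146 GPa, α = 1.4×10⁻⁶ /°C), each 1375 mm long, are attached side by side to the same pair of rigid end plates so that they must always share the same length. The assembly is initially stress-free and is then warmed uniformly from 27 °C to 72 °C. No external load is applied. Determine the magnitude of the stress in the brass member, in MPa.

σ ≈ 28.8 MPa (compressive)

Equilibrium of a rigid end plate with no external load gives equal and opposite internal forces ±P in the two members. Since α_{brass} > α_{invar}, heating drives the brass into compression and the invar into tension.
Setting the final lengths equal and cancelling L: (α₁ − α₂)ΔT = P/(A₁E₁) + P/(A₂E₂).
|α₁ − α₂|·ΔT = 18.5×10⁻⁶ × 45 = 0.0008325.
1/(A₁E₁) + 1/(A₂E₂) = 1/(2075×100×10³) + 1/(750×146×10³) = 1.395×10⁻⁸ N⁻¹.
P = 0.0008325 / 1.395×10⁻⁸ = 59670 N = 59.67 kN.
σ_{brass} = P/A₁ = 59670/2075 = 28.76 MPa, compressive.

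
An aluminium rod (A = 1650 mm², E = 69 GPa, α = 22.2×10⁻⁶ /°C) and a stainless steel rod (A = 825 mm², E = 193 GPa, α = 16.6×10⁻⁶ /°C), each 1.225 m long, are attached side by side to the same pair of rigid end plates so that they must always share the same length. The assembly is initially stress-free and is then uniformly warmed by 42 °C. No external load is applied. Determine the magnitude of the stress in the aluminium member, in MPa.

The aluminium has the larger α, so on heating it would change length more than the stainless steel if both were free. The rigid plates force a common final length, so the aluminium is put into compression and the stainless steel into tension, with equal and opposite forces P (no external load).
Compatibility of the two members (thermal + elastic change equal): (α₁ − α₂)ΔT = P·[1/(A₁E₁) + 1/(A₂E₂)].
|α₁ − α₂|·ΔT = 5.6×10⁻⁶ × 42 = 0.0002352.
1/(A₁E₁) + 1/(A₂E₂) = 1/(1650×69×10³) + 1/(825×193×10³) = 1.506×10⁻⁸ N⁻¹.
P = 0.0002352 / 1.506×10⁻⁸ = 15610 N = 15.61 kN.
σ_{aluminium} = P/A₁ = 15610/1650 = 9.463 MPa, compressive.

σ ≈ 9.46 MPa (compressive)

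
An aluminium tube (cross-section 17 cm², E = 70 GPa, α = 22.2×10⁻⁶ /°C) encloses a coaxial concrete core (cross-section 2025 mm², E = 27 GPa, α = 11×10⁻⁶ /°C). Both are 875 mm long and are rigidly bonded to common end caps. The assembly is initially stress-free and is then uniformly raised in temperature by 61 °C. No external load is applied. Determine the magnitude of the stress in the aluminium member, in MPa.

Both members must finish at the same length. With the larger α, the aluminium tends to over-expand; the plates restrain it, putting the aluminium in compression and the concrete in tension. With no external load the two internal forces are equal and opposite, magnitude P.
Compatibility of the two members (thermal + elastic change equal): (α₁ − α₂)ΔT = P·[1/(A₁E₁) + 1/(A₂E₂)].
|α₁ − α₂|·ΔT = 11.2×10⁻⁶ × 61 = 0.0006832.
1/(A₁E₁) + 1/(A₂E₂) = 1/(1700×70×10³) + 1/(2025×27×10³) = 2.669×10⁻⁸ N⁻¹.
So P = 0.0006832 / 2.669×10⁻⁸ = 25.59 kN.
σ_{aluminium} = P/A₁ = 25590/1700 = 15.06 MPa, compressive.

σ ≈ 15.1 MPa (compressive)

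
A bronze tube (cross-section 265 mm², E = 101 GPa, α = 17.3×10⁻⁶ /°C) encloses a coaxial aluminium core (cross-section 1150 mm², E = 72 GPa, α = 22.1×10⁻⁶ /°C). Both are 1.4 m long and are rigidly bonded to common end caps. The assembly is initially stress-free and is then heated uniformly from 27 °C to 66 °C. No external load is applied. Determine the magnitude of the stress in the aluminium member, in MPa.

σ ≈ 3.29 MPa (compressive)

Both members must finish at the same length. With the larger α, the aluminium tends to over-expand; the plates restrain it, putting the aluminium in compression and the bronze in tension. With no external load the two internal forces are equal and opposite, magnitude P.
Compatibility of the two members (thermal + elastic change equal): (α₁ − α₂)ΔT = P·[1/(A₁E₁) + 1/(A₂E₂)].
|α₁ − α₂|·ΔT = 4.8×10⁻⁶ × 39 = 0.0001872.
1/(A₁E₁) + 1/(A₂E₂) = 1/(265×101×10³) + 1/(1150×72×10³) = 4.944×10⁻⁸ N⁻¹.
P = 0.0001872 / 4.944×10⁻⁸ = 3786 N = 3.786 kN.
σ_{aluminium} = P/A₂ = 3786/1150 = 3.293 MPa, compressive.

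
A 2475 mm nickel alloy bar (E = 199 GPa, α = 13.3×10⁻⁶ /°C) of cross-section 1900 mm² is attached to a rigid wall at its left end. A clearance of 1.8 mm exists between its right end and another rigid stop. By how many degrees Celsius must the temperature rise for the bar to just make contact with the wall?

ΔT ≈ 54.7 °C

Contact occurs when the free expansion equals the gap: αΔT L = 1.8 mm.
ΔT = 1.8 / (13.3×10⁻⁶ × 2475) = 54.68 °C.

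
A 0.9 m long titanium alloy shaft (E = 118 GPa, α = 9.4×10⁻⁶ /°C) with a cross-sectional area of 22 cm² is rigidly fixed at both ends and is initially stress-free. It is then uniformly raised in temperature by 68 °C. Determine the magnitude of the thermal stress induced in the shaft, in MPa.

σ ≈ 75.4 MPa (compressive)

Because both ends are immovable the net strain is zero, and the suppressed thermal strain is αΔT = 9.4×10⁻⁶ × 68 = 639.2×10⁻⁶.
Hence σ = E·αΔT = 118×10³ × 639.2×10⁻⁶ = 75.43 MPa, compressive.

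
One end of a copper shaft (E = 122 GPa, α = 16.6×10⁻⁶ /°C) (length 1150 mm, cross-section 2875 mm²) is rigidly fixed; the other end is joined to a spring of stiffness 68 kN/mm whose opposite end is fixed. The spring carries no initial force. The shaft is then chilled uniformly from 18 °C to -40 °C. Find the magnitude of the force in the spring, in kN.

P ≈ 61.6 kN

If the spring were absent the shaft would shorten by αΔT L = 16.6×10⁻⁶ × 58 × 1150 = 1.107 mm.
With a force P in the spring, the elastic change of the shaft is PL/(AE) and that of the spring is P/k; compatibility requires their sum to equal δ_free.
So P = δ_free / [L/(AE) + 1/k] = 1.107 / [ 1150/(2875×122×10³) + 1/(68×10³) ].
P = 1.107 / 1.798×10⁻⁵ = 61560 N.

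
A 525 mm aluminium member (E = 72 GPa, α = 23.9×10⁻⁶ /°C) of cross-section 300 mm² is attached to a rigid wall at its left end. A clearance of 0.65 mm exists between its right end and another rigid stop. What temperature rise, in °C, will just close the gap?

ΔT ≈ 51.8 °C

Contact occurs when the free expansion equals the gap: αΔT L = 0.65 mm.
ΔT = 0.65 / (23.9×10⁻⁶ × 525) = 51.8 °C.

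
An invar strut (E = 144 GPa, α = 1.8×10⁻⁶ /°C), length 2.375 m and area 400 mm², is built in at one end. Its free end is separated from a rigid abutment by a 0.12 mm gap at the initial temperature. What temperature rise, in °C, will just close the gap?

ΔT ≈ 28.1 °C

The gap closes when αΔT L = 0.12 mm, since the strut is still unstressed at that instant.
ΔT = 0.12 / (1.8×10⁻⁶ × 2375) = 28.07 °C.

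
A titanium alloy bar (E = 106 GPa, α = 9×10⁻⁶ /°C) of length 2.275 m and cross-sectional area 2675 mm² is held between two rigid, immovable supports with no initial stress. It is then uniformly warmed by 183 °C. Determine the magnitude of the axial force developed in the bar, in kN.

P ≈ 467 kN (compressive)

With zero net strain, σ = E·αΔT = 106 GPa × 9×10⁻⁶ × 183 = 174.6 MPa.
Axial force P = σA = 174.6 × 2675 = 467000 N = 467 kN, compressive.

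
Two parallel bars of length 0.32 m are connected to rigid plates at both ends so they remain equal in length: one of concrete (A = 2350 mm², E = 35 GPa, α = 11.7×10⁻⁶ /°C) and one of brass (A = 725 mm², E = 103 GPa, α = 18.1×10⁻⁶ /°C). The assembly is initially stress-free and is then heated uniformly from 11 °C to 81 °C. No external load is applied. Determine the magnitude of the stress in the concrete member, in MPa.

Equilibrium of a rigid end plate with no external load gives equal and opposite internal forces ±P in the two members. Since α_{brass} > α_{concrete}, heating drives the brass into compression and the concrete into tension.
Setting the final lengths equal and cancelling L: (α₁ − α₂)ΔT = P/(A₁E₁) + P/(A₂E₂).
|α₁ − α₂|·ΔT = 6.4×10⁻⁶ × 70 = 0.000448.
1/(A₁E₁) + 1/(A₂E₂) = 1/(2350×35×10³) + 1/(725×103×10³) = 2.555×10⁻⁸ N⁻¹.
So P = 0.000448 / 2.555×10⁻⁸ = 17.53 kN.
σ_{concrete} = P/A₁ = 17530/2350 = 7.462 MPa, tensile.

σ ≈ 7.46 MPa (tensile)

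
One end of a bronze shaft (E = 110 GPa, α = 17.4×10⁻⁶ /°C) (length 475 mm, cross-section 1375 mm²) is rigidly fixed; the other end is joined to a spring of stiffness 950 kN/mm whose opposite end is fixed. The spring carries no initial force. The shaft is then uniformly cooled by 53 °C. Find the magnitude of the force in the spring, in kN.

P ≈ 104 kN

The unrestrained thermal change is αΔT L = 17.4×10⁻⁶ × 53 × 475 = 0.438 mm.
With a force P in the spring, the elastic change of the shaft is PL/(AE) and that of the spring is P/k; compatibility requires their sum to equal δ_free.
So P = δ_free / [L/(AE) + 1/k] = 0.438 / [ 475/(1375×110×10³) + 1/(950×10³) ].
P = 0.438 / 4.193×10⁻⁶ = 104500 N.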